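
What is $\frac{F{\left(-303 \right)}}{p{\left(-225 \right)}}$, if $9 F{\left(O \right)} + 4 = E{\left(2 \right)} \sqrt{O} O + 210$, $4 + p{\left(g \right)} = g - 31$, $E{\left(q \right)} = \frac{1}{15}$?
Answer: $- \frac{103}{1170} + \frac{101 i \sqrt{303}}{11700} \approx -0.088034 + 0.15026 i$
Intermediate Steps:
$E{\left(q \right)} = \frac{1}{15}$
$p{\left(g \right)} = -35 + g$ ($p{\left(g \right)} = -4 + \left(g - 31\right) = -4 + \left(-31 + g\right) = -35 + g$)
$F{\left(O \right)} = \frac{206}{9} + \frac{O^{\frac{3}{2}}}{135}$ ($F{\left(O \right)} = - \frac{4}{9} + \frac{\frac{\sqrt{O}}{15} O + 210}{9} = - \frac{4}{9} + \frac{\frac{O^{\frac{3}{2}}}{15} + 210}{9} = - \frac{4}{9} + \frac{210 + \frac{O^{\frac{3}{2}}}{15}}{9} = - \frac{4}{9} + \left(\frac{70}{3} + \frac{O^{\frac{3}{2}}}{135}\right) = \frac{206}{9} + \frac{O^{\frac{3}{2}}}{135}$)
$\frac{F{\left(-303 \right)}}{p{\left(-225 \right)}} = \frac{\frac{206}{9} + \frac{\left(-303\right)^{\frac{3}{2}}}{135}}{-35 - 225} = \frac{\frac{206}{9} + \frac{\left(-303\right) i \sqrt{303}}{135}}{-260} = \left(\frac{206}{9} - \frac{101 i \sqrt{303}}{45}\right) \left(- \frac{1}{260}\right) = - \frac{103}{1170} + \frac{101 i \sqrt{303}}{11700}$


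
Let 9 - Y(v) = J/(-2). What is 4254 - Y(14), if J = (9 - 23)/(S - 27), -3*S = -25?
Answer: 33957/8 ≈ 4244.6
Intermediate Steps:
S = 25/3 (S = -1/3*(-25) = 25/3 ≈ 8.3333)
J = 3/4 (J = (9 - 23)/(25/3 - 27) = -14/(-56/3) = -14*(-3/56) = 3/4 ≈ 0.75000)
Y(v) = 75/8 (Y(v) = 9 - 3/(4*(-2)) = 9 - 3*(-1)/(4*2) = 9 - 1*(-3/8) = 9 + 3/8 = 75/8)
4254 - Y(14) = 4254 - 1*75/8 = 4254 - 75/8 = 33957/8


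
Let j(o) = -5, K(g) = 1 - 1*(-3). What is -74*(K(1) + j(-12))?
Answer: 74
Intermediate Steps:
K(g) = 4 (K(g) = 1 + 3 = 4)
-74*(K(1) + j(-12)) = -74*(4 - 5) = -74*(-1) = 74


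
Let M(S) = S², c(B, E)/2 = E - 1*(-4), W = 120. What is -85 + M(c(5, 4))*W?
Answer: 30635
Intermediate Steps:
c(B, E) = 8 + 2*E (c(B, E) = 2*(E - 1*(-4)) = 2*(E + 4) = 2*(4 + E) = 8 + 2*E)
-85 + M(c(5, 4))*W = -85 + (8 + 2*4)²*120 = -85 + (8 + 8)²*120 = -85 + 16²*120 = -85 + 256*120 = -85 + 30720 = 30635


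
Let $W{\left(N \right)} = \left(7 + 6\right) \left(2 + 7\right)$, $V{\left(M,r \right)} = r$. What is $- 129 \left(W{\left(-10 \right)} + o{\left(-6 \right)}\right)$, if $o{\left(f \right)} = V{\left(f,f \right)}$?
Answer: $-14319$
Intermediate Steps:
$o{\left(f \right)} = f$
$W{\left(N \right)} = 117$ ($W{\left(N \right)} = 13 \cdot 9 = 117$)
$- 129 \left(W{\left(-10 \right)} + o{\left(-6 \right)}\right) = - 129 \left(117 - 6\right) = \left(-129\right) 111 = -14319$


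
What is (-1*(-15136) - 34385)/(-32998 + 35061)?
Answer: -19249/2063 ≈ -9.3306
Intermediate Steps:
(-1*(-15136) - 34385)/(-32998 + 35061) = (15136 - 34385)/2063 = -19249*1/2063 = -19249/2063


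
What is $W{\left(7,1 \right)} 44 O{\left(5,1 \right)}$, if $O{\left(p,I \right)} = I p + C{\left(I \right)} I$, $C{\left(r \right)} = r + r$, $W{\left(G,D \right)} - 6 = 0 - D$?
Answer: $1540$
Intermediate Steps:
$W{\left(G,D \right)} = 6 - D$ ($W{\left(G,D \right)} = 6 + \left(0 - D\right) = 6 - D$)
$C{\left(r \right)} = 2 r$
$O{\left(p,I \right)} = 2 I^{2} + I p$ ($O{\left(p,I \right)} = I p + 2 I I = I p + 2 I^{2} = 2 I^{2} + I p$)
$W{\left(7,1 \right)} 44 O{\left(5,1 \right)} = \left(6 - 1\right) 44 \cdot 1 \left(5 + 2 \cdot 1\right) = \left(6 - 1\right) 44 \cdot 1 \left(5 + 2\right) = 5 \cdot 44 \cdot 1 \cdot 7 = 220 \cdot 7 = 1540$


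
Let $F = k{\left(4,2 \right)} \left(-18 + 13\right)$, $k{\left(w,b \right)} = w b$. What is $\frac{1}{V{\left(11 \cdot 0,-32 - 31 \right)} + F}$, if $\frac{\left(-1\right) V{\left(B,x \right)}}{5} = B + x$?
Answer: $\frac{1}{275} \approx 0.0036364$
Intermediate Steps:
$k{\left(w,b \right)} = b w$
$F = -40$ ($F = 2 \cdot 4 \left(-18 + 13\right) = 8 \left(-5\right) = -40$)
$V{\left(B,x \right)} = - 5 B - 5 x$ ($V{\left(B,x \right)} = - 5 \left(B + x\right) = - 5 B - 5 x$)
$\frac{1}{V{\left(11 \cdot 0,-32 - 31 \right)} + F} = \frac{1}{\left(- 5 \cdot 11 \cdot 0 - 5 \left(-32 - 31\right)\right) - 40} = \frac{1}{\left(\left(-5\right) 0 - 5 \left(-32 - 31\right)\right) - 40} = \frac{1}{\left(0 - -315\right) - 40} = \frac{1}{\left(0 + 315\right) - 40} = \frac{1}{315 - 40} = \frac{1}{275}$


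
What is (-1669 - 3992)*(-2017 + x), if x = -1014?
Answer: 17158491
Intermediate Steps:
(-1669 - 3992)*(-2017 + x) = (-1669 - 3992)*(-2017 - 1014) = -5661*(-3031) = 17158491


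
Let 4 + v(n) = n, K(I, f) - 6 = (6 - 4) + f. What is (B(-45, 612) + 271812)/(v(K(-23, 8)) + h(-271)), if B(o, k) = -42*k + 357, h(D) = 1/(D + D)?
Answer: 133584030/6503 ≈ 20542.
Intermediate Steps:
h(D) = 1/(2*D)
K(I, f) = 8 + f (K(I, f) = 6 + ((6 - 4) + f) = 6 + (2 + f) = 8 + f)
B(o, k) = 357 - 42*k
v(n) = -4 + n
(B(-45, 612) + 271812)/(v(K(-23, 8)) + h(-271)) = ((357 - 42*612) + 271812)/((-4 + (8 + 8)) + (1/2)/(-271)) = ((357 - 25704) + 271812)/((-4 + 16) + (1/2)*(-1/271)) = (-25347 + 271812)/(12 - 1/542) = 246465/(6503/542) = 246465*(542/6503) = 133584030/6503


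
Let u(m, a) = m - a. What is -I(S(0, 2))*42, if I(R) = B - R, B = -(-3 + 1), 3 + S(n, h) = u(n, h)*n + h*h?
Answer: -42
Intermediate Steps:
S(n, h) = -3 + h² + n*(n - h) (S(n, h) = -3 + ((n - h)*n + h*h) = -3 + (n*(n - h) + h²) = -3 + (h² + n*(n - h)) = -3 + h² + n*(n - h))
B = 2 (B = -1*(-2) = 2)
I(R) = 2 - R
-I(S(0, 2))*42 = -(2 - (-3 + 2² - 1*0*(2 - 1*0)))*42 = -(2 - (-3 + 4 - 1*0*(2 + 0)))*42 = -(2 - (-3 + 4 - 1*0*2))*42 = -(2 - (-3 + 4 + 0))*42 = -(2 - 1*1)*42 = -(2 - 1)*42 = -42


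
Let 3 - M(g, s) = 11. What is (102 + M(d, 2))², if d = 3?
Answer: 8836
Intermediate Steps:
M(g, s) = -8 (M(g, s) = 3 - 1*11 = 3 - 11 = -8)
(102 + M(d, 2))² = (102 - 8)² = 94² = 8836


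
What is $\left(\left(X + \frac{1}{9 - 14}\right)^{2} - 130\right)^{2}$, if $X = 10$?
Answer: $\frac{720801}{625} \approx 1153.3$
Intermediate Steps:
$\left(\left(X + \frac{1}{9 - 14}\right)^{2} - 130\right)^{2} = \left(\left(10 + \frac{1}{9 - 14}\right)^{2} - 130\right)^{2} = \left(\left(10 + \frac{1}{-5}\right)^{2} - 130\right)^{2} = \left(\left(10 - \frac{1}{5}\right)^{2} - 130\right)^{2} = \left(\left(\frac{49}{5}\right)^{2} - 130\right)^{2} = \left(\frac{2401}{25} - 130\right)^{2} = \left(- \frac{849}{25}\right)^{2} = \frac{720801}{625}$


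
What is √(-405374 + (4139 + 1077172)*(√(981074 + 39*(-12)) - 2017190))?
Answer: √(-2181210141464 + 31358019*√1166) ≈ 1.4765e+6*I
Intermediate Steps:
√(-405374 + (4139 + 1077172)*(√(981074 + 39*(-12)) - 2017190)) = √(-405374 + 1081311*(√(981074 - 468) - 2017190)) = √(-405374 + 1081311*(√980606 - 2017190)) = √(-405374 + 1081311*(29*√1166 - 2017190)) = √(-405374 + 1081311*(-2017190 + 29*√1166)) = √(-405374 + (-2181209736090 + 31358019*√1166)) = √(-2181210141464 + 31358019*√1166)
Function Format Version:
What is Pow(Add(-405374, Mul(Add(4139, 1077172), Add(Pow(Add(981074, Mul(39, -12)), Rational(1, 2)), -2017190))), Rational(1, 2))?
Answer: Pow(Add(-2181210141464, Mul(31358019, Pow(1166, Rational(1, 2)))), Rational(1, 2)) ≈ Mul(1.4765e+6, I)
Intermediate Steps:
Pow(Add(-405374, Mul(Add(4139, 1077172), Add(Pow(Add(981074, Mul(39, -12)), Rational(1, 2)), -2017190))), Rational(1, 2)) = Pow(Add(-405374, Mul(1081311, Add(Pow(Add(981074, -468), Rational(1, 2)), -2017190))), Rational(1, 2)) = Pow(Add(-405374, Mul(1081311, Add(Pow(980606, Rational(1, 2)), -2017190))), Rational(1, 2)) = Pow(Add(-405374, Mul(1081311, Add(Mul(29, Pow(1166, Rational(1, 2))), -2017190))), Rational(1, 2)) = Pow(Add(-405374, Mul(1081311, Add(-2017190, Mul(29, Pow(1166, Rational(1, 2)))))), Rational(1, 2)) = Pow(Add(-405374, Add(-2181209736090, Mul(31358019, Pow(1166, Rational(1, 2))))), Rational(1, 2)) = Pow(Add(-2181210141464, Mul(31358019, Pow(1166, Rational(1, 2)))), Rational(1, 2))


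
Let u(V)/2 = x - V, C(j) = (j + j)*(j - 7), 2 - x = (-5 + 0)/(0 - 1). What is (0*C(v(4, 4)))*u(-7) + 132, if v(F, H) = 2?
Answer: 132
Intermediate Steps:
x = -3 (x = 2 - (-5 + 0)/(0 - 1) = 2 - (-5)/(-1) = 2 - (-5)*(-1) = 2 - 1*5 = 2 - 5 = -3)
C(j) = 2*j*(-7 + j) (C(j) = (2*j)*(-7 + j) = 2*j*(-7 + j))
u(V) = -6 - 2*V (u(V) = 2*(-3 - V) = -6 - 2*V)
(0*C(v(4, 4)))*u(-7) + 132 = (0*(2*2*(-7 + 2)))*(-6 - 2*(-7)) + 132 = (0*(2*2*(-5)))*(-6 + 14) + 132 = (0*(-20))*8 + 132 = 0*8 + 132 = 0 + 132 = 132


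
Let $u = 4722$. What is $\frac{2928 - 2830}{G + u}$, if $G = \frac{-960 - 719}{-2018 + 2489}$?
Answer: $\frac{46158}{2222383} \approx 0.02077$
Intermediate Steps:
$G = - \frac{1679}{471} \approx -3.5648$
$\frac{2928 - 2830}{G + u} = \frac{2928 - 2830}{- \frac{1679}{471} + 4722} = \frac{98}{\frac{2222383}{471}} = 98 \cdot \frac{471}{2222383} = \frac{46158}{2222383}$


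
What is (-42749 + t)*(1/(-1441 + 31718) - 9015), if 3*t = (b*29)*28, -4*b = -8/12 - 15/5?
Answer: 104404469982232/272493 ≈ 3.8315e+8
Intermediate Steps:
b = 11/12 (b = -(-8/12 - 15/5)/4 = -(-8*1/12 - 15*1/5)/4 = -(-2/3 - 3)/4 = -1/4*(-11/3) = 11/12 ≈ 0.91667)
t = 2233/9 (t = (((11/12)*29)*28)/3 = ((319/12)*28)/3 = (1/3)*(2233/3) = 2233/9 ≈ 248.11)
(-42749 + t)*(1/(-1441 + 31718) - 9015) = (-42749 + 2233/9)*(1/(-1441 + 31718) - 9015) = -382508*(1/30277 - 9015)/9 = -382508/9*(-272947154/30277) = 104404469982232/272493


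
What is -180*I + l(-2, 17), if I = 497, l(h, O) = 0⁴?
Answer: -89460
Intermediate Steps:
l(h, O) = 0
-180*I + l(-2, 17) = -180*497 + 0 = -89460 + 0 = -89460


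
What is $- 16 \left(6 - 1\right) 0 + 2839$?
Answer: $2839$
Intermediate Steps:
$- 16 \left(6 - 1\right) 0 + 2839 = - 16 \cdot 5 \cdot 0 + 2839 = \left(-16\right) 0 + 2839 = 0 + 2839 = 2839$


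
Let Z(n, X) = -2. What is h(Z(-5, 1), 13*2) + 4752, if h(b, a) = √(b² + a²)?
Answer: 4752 + 2*√170 ≈ 4778.1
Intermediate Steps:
h(b, a) = √(a² + b²)
h(Z(-5, 1), 13*2) + 4752 = √((13*2)² + (-2)²) + 4752 = √(26² + 4) + 4752 = √(676 + 4) + 4752 = √680 + 4752 = 2*√170 + 4752 = 4752 + 2*√170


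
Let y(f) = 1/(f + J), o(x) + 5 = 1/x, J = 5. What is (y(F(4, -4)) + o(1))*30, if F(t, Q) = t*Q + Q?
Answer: -122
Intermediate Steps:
F(t, Q) = Q + Q*t (F(t, Q) = Q*t + Q = Q + Q*t)
o(x) = -5 + 1/x
y(f) = 1/(5 + f) (y(f) = 1/(f + 5) = 1/(5 + f))
(y(F(4, -4)) + o(1))*30 = (1/(5 - 4*(1 + 4)) + (-5 + 1/1))*30 = (1/(5 - 4*5) + (-5 + 1))*30 = (1/(5 - 20) - 4)*30 = (1/(-15) - 4)*30 = (-1/15 - 4)*30 = -61/15*30 = -122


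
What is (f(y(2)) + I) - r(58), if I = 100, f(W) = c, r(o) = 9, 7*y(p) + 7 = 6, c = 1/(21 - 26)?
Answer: 454/5 ≈ 90.800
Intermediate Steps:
c = -⅕ (c = 1/(-5) = -⅕ ≈ -0.20000)
y(p) = -⅐ (y(p) = -1 + (⅐)*6 = -1 + 6/7 = -⅐)
f(W) = -⅕
(f(y(2)) + I) - r(58) = (-⅕ + 100) - 1*9 = 499/5 - 9 = 454/5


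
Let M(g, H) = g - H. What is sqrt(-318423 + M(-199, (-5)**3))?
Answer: I*sqrt(318497) ≈ 564.36*I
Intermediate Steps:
sqrt(-318423 + M(-199, (-5)**3)) = sqrt(-318423 + (-199 - 1*(-5)**3)) = sqrt(-318423 + (-199 - 1*(-125))) = sqrt(-318423 + (-199 + 125)) = sqrt(-318423 - 74) = sqrt(-318497) = I*sqrt(318497)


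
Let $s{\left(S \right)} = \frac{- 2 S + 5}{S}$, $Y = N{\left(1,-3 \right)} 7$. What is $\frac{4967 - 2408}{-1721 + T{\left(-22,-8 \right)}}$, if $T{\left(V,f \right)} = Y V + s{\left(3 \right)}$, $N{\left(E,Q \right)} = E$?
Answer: $- \frac{7677}{5626} \approx -1.3646$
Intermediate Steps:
$Y = 7$ ($Y = 1 \cdot 7 = 7$)
$s{\left(S \right)} = \frac{5 - 2 S}{S}$
$T{\left(V,f \right)} = - \frac{1}{3} + 7 V$ ($T{\left(V,f \right)} = 7 V - \left(2 - \frac{5}{3}\right) = 7 V + \left(-2 + 5 \cdot \frac{1}{3}\right) = 7 V + \left(-2 + \frac{5}{3}\right) = 7 V - \frac{1}{3} = - \frac{1}{3} + 7 V$)
$\frac{4967 - 2408}{-1721 + T{\left(-22,-8 \right)}} = \frac{4967 - 2408}{-1721 + \left(- \frac{1}{3} + 7 \left(-22\right)\right)} = \frac{2559}{-1721 - \frac{463}{3}} = \frac{2559}{- \frac{5626}{3}} = 2559 \left(- \frac{3}{5626}\right) = - \frac{7677}{5626}$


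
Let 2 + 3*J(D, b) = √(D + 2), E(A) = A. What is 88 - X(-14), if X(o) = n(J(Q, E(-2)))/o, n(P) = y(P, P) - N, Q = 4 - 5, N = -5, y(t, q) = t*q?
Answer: 5567/63 ≈ 88.365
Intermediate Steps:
y(t, q) = q*t
Q = -1
J(D, b) = -⅔ + √(2 + D)/3 (J(D, b) = -⅔ + √(D + 2)/3 = -⅔ + √(2 + D)/3)
n(P) = 5 + P² (n(P) = P*P - 1*(-5) = P² + 5 = 5 + P²)
X(o) = 46/(9*o) (X(o) = (5 + (-⅔ + √(2 - 1)/3)²)/o = (5 + (-⅔ + √1/3)²)/o = (5 + (-⅔ + (⅓)*1)²)/o = (5 + (-⅔ + ⅓)²)/o = (5 + (-⅓)²)/o = (5 + ⅑)/o = 46/(9*o))
88 - X(-14) = 88 - 46/(9*(-14)) = 88 - 46*(-1)/(9*14) = 88 - 1*(-23/63) = 88 + 23/63 = 5567/63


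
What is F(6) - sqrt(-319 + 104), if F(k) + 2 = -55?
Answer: -57 - I*sqrt(215) ≈ -57.0 - 14.663*I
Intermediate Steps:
F(k) = -57 (F(k) = -2 - 55 = -57)
F(6) - sqrt(-319 + 104) = -57 - sqrt(-319 + 104) = -57 - sqrt(-215) = -57 - I*sqrt(215)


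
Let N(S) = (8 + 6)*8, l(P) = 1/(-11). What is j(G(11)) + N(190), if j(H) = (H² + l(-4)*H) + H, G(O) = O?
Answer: 243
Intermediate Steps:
l(P) = -1/11
j(H) = H² + 10*H/11 (j(H) = (H² - H/11) + H = H² + 10*H/11)
N(S) = 112 (N(S) = 14*8 = 112)
j(G(11)) + N(190) = (1/11)*11*(10 + 11*11) + 112 = (1/11)*11*(10 + 121) + 112 = (1/11)*11*131 + 112 = 131 + 112 = 243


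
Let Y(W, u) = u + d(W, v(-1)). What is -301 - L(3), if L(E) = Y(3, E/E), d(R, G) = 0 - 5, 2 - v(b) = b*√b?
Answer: -297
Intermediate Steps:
v(b) = 2 - b^(3/2) (v(b) = 2 - b*√b = 2 - b^(3/2))
d(R, G) = -5
Y(W, u) = -5 + u (Y(W, u) = u - 5 = -5 + u)
L(E) = -4 (L(E) = -5 + E/E = -5 + 1 = -4)
-301 - L(3) = -301 - 1*(-4) = -301 + 4 = -297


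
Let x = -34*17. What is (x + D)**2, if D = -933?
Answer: 2283121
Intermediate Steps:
x = -578
(x + D)**2 = (-578 - 933)**2 = (-1511)**2 = 2283121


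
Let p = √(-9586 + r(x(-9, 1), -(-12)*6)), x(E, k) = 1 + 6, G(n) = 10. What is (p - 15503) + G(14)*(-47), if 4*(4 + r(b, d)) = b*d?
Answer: -15973 + 26*I*√14 ≈ -15973.0 + 97.283*I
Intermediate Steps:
x(E, k) = 7
r(b, d) = -4 + b*d/4 (r(b, d) = -4 + (b*d)/4 = -4 + b*d/4)
p = 26*I*√14 (p = √(-9586 + (-4 + (¼)*7*(-(-12)*6))) = √(-9586 + (-4 + (¼)*7*(-4*(-18)))) = √(-9586 + (-4 + (¼)*7*72)) = √(-9586 + (-4 + 126)) = √(-9586 + 122) = √(-9464) = 26*I*√14 ≈ 97.283*I)
(p - 15503) + G(14)*(-47) = (26*I*√14 - 15503) + 10*(-47) = (-15503 + 26*I*√14) - 470 = -15973 + 26*I*√14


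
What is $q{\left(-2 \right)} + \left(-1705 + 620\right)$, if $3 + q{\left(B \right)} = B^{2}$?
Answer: $-1084$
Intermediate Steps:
$q{\left(B \right)} = -3 + B^{2}$
$q{\left(-2 \right)} + \left(-1705 + 620\right) = \left(-3 + \left(-2\right)^{2}\right) + \left(-1705 + 620\right) = \left(-3 + 4\right) - 1085 = 1 - 1085 = -1084$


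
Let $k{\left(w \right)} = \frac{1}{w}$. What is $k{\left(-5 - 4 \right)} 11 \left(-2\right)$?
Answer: $\frac{22}{9} \approx 2.4444$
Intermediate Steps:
$k{\left(-5 - 4 \right)} 11 \left(-2\right) = \frac{1}{-5 - 4} \cdot 11 \left(-2\right) = \frac{1}{-9} \cdot 11 \left(-2\right) = \left(- \frac{1}{9}\right) 11 \left(-2\right) = \left(- \frac{11}{9}\right) \left(-2\right) = \frac{22}{9}$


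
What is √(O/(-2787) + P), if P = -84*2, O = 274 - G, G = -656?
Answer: I*√145278878/929 ≈ 12.974*I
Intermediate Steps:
O = 930 (O = 274 - 1*(-656) = 274 + 656 = 930)
P = -168
√(O/(-2787) + P) = √(930/(-2787) - 168) = √(930*(-1/2787) - 168) = √(-310/929 - 168) = √(-156382/929) = I*√145278878/929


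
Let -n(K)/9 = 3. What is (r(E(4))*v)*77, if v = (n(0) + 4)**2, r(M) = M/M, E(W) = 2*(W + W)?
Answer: 40733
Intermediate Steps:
n(K) = -27 (n(K) = -9*3 = -27)
E(W) = 4*W (E(W) = 2*(2*W) = 4*W)
r(M) = 1
v = 529 (v = (-27 + 4)**2 = (-23)**2 = 529)
(r(E(4))*v)*77 = (1*529)*77 = 529*77 = 40733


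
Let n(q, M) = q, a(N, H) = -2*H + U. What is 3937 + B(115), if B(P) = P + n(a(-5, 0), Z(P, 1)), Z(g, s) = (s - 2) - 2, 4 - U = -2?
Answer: 4058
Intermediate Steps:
U = 6 (U = 4 - 1*(-2) = 4 + 2 = 6)
Z(g, s) = -4 + s (Z(g, s) = (-2 + s) - 2 = -4 + s)
a(N, H) = 6 - 2*H (a(N, H) = -2*H + 6 = 6 - 2*H)
B(P) = 6 + P (B(P) = P + (6 - 2*0) = P + (6 + 0) = P + 6 = 6 + P)
3937 + B(115) = 3937 + (6 + 115) = 3937 + 121 = 4058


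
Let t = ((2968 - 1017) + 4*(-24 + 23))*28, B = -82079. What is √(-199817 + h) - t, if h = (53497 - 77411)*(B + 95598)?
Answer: -54516 + 171*I*√11063 ≈ -54516.0 + 17986.0*I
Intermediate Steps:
h = -323293366 (h = (53497 - 77411)*(-82079 + 95598) = -23914*13519 = -323293366)
t = 54516 (t = (1951 + 4*(-1))*28 = (1951 - 4)*28 = 1947*28 = 54516)
√(-199817 + h) - t = √(-199817 - 323293366) - 1*54516 = √(-323493183) - 54516 = 171*I*√11063 - 54516 = -54516 + 171*I*√11063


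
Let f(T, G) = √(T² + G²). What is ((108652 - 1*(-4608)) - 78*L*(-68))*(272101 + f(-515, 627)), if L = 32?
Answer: 77001317788 + 282988*√658354 ≈ 7.7231e+10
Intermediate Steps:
f(T, G) = √(G² + T²)
((108652 - 1*(-4608)) - 78*L*(-68))*(272101 + f(-515, 627)) = ((108652 - 1*(-4608)) - 78*32*(-68))*(272101 + √(627² + (-515)²)) = ((108652 + 4608) - 2496*(-68))*(272101 + √(393129 + 265225)) = (113260 + 169728)*(272101 + √658354) = 282988*(272101 + √658354) = 77001317788 + 282988*√658354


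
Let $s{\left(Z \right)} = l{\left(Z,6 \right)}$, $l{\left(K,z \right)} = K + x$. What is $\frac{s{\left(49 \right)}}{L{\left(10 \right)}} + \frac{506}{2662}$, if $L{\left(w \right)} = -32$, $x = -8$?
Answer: $- \frac{4225}{3872} \approx -1.0912$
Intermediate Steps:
$l{\left(K,z \right)} = -8 + K$ ($l{\left(K,z \right)} = K - 8 = -8 + K$)
$s{\left(Z \right)} = -8 + Z$
$\frac{s{\left(49 \right)}}{L{\left(10 \right)}} + \frac{506}{2662} = \frac{-8 + 49}{-32} + \frac{506}{2662} = 41 \left(- \frac{1}{32}\right) + 506 \cdot \frac{1}{2662} = - \frac{41}{32} + \frac{23}{121} = - \frac{4225}{3872}$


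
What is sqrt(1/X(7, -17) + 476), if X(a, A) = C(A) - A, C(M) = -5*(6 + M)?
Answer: sqrt(68546)/12 ≈ 21.818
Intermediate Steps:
C(M) = -30 - 5*M
X(a, A) = -30 - 6*A (X(a, A) = (-30 - 5*A) - A = -30 - 6*A)
sqrt(1/X(7, -17) + 476) = sqrt(1/(-30 - 6*(-17)) + 476) = sqrt(1/(-30 + 102) + 476) = sqrt(1/72 + 476) = sqrt(34273/72) = sqrt(68546)/12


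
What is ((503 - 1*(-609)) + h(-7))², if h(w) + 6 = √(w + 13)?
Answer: (1106 + √6)² ≈ 1.2287e+6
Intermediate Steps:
h(w) = -6 + √(13 + w) (h(w) = -6 + √(w + 13) = -6 + √(13 + w))
((503 - 1*(-609)) + h(-7))² = ((503 - 1*(-609)) + (-6 + √(13 - 7)))² = ((503 + 609) + (-6 + √6))² = (1112 + (-6 + √6))² = (1106 + √6)²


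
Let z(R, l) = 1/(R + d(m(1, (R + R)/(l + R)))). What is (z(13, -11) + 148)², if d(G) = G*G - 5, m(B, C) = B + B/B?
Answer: 3157729/144 ≈ 21929.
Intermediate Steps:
m(B, C) = 1 + B (m(B, C) = B + 1 = 1 + B)
d(G) = -5 + G² (d(G) = G² - 5 = -5 + G²)
z(R, l) = 1/(-1 + R) (z(R, l) = 1/(R + (-5 + (1 + 1)²)) = 1/(R + (-5 + 2²)) = 1/(R + (-5 + 4)) = 1/(R - 1) = 1/(-1 + R))
(z(13, -11) + 148)² = (1/(-1 + 13) + 148)² = (1/12 + 148)² = (1777/12)² = 3157729/144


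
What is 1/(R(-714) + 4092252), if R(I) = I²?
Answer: 1/4602048 ≈ 2.1729e-7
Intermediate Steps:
1/(R(-714) + 4092252) = 1/((-714)² + 4092252) = 1/(509796 + 4092252) = 1/4602048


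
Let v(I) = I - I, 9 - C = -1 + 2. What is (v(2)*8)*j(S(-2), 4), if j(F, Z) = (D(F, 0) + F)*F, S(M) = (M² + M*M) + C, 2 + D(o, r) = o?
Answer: 0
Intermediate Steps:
D(o, r) = -2 + o
C = 8 (C = 9 - (-1 + 2) = 9 - 1*1 = 9 - 1 = 8)
v(I) = 0
S(M) = 8 + 2*M² (S(M) = (M² + M*M) + 8 = (M² + M²) + 8 = 2*M² + 8 = 8 + 2*M²)
j(F, Z) = F*(-2 + 2*F) (j(F, Z) = ((-2 + F) + F)*F = (-2 + 2*F)*F = F*(-2 + 2*F))
(v(2)*8)*j(S(-2), 4) = (0*8)*(2*(8 + 2*(-2)²)*(-1 + (8 + 2*(-2)²))) = 0*(2*(8 + 2*4)*(-1 + (8 + 2*4))) = 0*(2*(8 + 8)*(-1 + (8 + 8))) = 0*(2*16*(-1 + 16)) = 0*(2*16*15) = 0*480 = 0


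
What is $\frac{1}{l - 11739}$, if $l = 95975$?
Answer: $\frac{1}{84236} \approx 1.1871 \cdot 10^{-5}$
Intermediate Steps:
$\frac{1}{l - 11739} = \frac{1}{95975 - 11739} = \frac{1}{84236}$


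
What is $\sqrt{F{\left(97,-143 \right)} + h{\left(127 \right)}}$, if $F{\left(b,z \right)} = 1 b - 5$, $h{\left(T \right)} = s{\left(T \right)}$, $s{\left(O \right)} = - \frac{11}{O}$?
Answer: $\frac{3 \sqrt{164719}}{127} \approx 9.5871$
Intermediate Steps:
$h{\left(T \right)} = - \frac{11}{T}$
$F{\left(b,z \right)} = -5 + b$ ($F{\left(b,z \right)} = b - 5 = -5 + b$)
$\sqrt{F{\left(97,-143 \right)} + h{\left(127 \right)}} = \sqrt{\left(-5 + 97\right) - \frac{11}{127}} = \sqrt{92 - \frac{11}{127}} = \sqrt{\frac{11673}{127}} = \frac{3 \sqrt{164719}}{127}$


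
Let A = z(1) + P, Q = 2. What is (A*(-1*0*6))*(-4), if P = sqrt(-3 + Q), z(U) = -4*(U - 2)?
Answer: 0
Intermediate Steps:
z(U) = 8 - 4*U (z(U) = -4*(-2 + U) = 8 - 4*U)
P = I (P = sqrt(-3 + 2) = sqrt(-1) = I ≈ 1.0*I)
A = 4 + I (A = (8 - 4*1) + I = (8 - 4) + I = 4 + I ≈ 4.0 + 1.0*I)
(A*(-1*0*6))*(-4) = ((4 + I)*(-1*0*6))*(-4) = ((4 + I)*(0*6))*(-4) = ((4 + I)*0)*(-4) = 0*(-4) = 0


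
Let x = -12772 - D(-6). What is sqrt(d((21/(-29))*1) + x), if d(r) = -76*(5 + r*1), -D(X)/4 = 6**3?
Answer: 2*I*sqrt(2571981)/29 ≈ 110.6*I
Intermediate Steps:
D(X) = -864 (D(X) = -4*6**3 = -4*216 = -864)
x = -11908 (x = -12772 - 1*(-864) = -12772 + 864 = -11908)
d(r) = -380 - 76*r (d(r) = -76*(5 + r) = -380 - 76*r)
sqrt(d((21/(-29))*1) + x) = sqrt((-380 - 76*21/(-29)) - 11908) = sqrt((-380 - 76*21*(-1/29)) - 11908) = sqrt((-380 - (-1596)/29) - 11908) = sqrt((-380 - 76*(-21/29)) - 11908) = sqrt((-380 + 1596/29) - 11908) = sqrt(-9424/29 - 11908) = sqrt(-354756/29) = 2*I*sqrt(2571981)/29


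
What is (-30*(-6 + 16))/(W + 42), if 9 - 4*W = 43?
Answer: -600/67 ≈ -8.9552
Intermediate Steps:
W = -17/2 (W = 9/4 - ¼*43 = 9/4 - 43/4 = -17/2 ≈ -8.5000)
(-30*(-6 + 16))/(W + 42) = (-30*(-6 + 16))/(-17/2 + 42) = (-30*10)/(67/2) = -300*2/67 = -600/67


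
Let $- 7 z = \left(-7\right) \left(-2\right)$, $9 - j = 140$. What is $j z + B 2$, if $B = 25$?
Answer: $312$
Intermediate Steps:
$j = -131$ ($j = 9 - 140 = -131$)
$z = -2$ ($z = - \frac{\left(-7\right) \left(-2\right)}{7} = \left(- \frac{1}{7}\right) 14 = -2$)
$j z + B 2 = \left(-131\right) \left(-2\right) + 25 \cdot 2 = 262 + 50 = 312$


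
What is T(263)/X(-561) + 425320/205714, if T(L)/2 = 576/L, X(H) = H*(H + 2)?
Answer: 5846526283228/2827763055403 ≈ 2.0675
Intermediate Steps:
X(H) = H*(2 + H)
T(L) = 1152/L (T(L) = 2*(576/L) = 1152/L)
T(263)/X(-561) + 425320/205714 = (1152/263)/((-561*(2 - 561))) + 425320/205714 = (1152*(1/263))/((-561*(-559))) + 425320*(1/205714) = (1152/263)/313599 + 212660/102857 = (1152/263)*(1/313599) + 212660/102857 = 384/27492179 + 212660/102857 = 5846526283228/2827763055403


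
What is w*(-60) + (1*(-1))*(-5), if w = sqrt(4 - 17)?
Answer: 5 - 60*I*sqrt(13) ≈ 5.0 - 216.33*I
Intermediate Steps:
w = I*sqrt(13) (w = sqrt(-13) = I*sqrt(13) ≈ 3.6056*I)
w*(-60) + (1*(-1))*(-5) = (I*sqrt(13))*(-60) + (1*(-1))*(-5) = -60*I*sqrt(13) - 1*(-5) = -60*I*sqrt(13) + 5 = 5 - 60*I*sqrt(13)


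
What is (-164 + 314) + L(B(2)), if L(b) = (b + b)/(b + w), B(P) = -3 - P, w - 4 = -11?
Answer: 905/6 ≈ 150.83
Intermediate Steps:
w = -7 (w = 4 - 11 = -7)
L(b) = 2*b/(-7 + b) (L(b) = (b + b)/(b - 7) = (2*b)/(-7 + b) = 2*b/(-7 + b))
(-164 + 314) + L(B(2)) = (-164 + 314) + 2*(-3 - 1*2)/(-7 + (-3 - 1*2)) = 150 + 2*(-3 - 2)/(-7 + (-3 - 2)) = 150 + 2*(-5)/(-7 - 5) = 150 + 2*(-5)/(-12) = 150 + 2*(-5)*(-1/12) = 150 + ⅚ = 905/6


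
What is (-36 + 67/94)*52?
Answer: -86242/47 ≈ -1834.9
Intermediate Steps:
(-36 + 67/94)*52 = -3317/94*52 = -86242/47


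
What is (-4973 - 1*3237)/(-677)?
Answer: 8210/677 ≈ 12.127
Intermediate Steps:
(-4973 - 1*3237)/(-677) = (-4973 - 3237)*(-1/677) = -8210*(-1/677) = 8210/677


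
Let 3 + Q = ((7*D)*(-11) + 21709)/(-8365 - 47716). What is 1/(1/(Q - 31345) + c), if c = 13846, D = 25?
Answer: 1758046972/24341918318231 ≈ 7.2223e-5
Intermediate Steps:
Q = -188027/56081 (Q = -3 + ((7*25)*(-11) + 21709)/(-8365 - 47716) = -3 + (175*(-11) + 21709)/(-56081) = -3 + (-1925 + 21709)*(-1/56081) = -3 + 19784*(-1/56081) = -3 - 19784/56081 = -188027/56081 ≈ -3.3528)
1/(1/(Q - 31345) + c) = 1/(1/(-188027/56081 - 31345) + 13846) = 1/(1/(-1758046972/56081) + 13846) = 1/(-56081/1758046972 + 13846) = 1/(24341918318231/1758046972) = 1758046972/24341918318231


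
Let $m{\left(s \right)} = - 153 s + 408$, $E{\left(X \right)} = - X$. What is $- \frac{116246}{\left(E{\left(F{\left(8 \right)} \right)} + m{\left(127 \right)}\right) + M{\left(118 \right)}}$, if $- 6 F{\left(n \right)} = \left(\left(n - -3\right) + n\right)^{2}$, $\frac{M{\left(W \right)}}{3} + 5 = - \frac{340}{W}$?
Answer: $\frac{41151084}{6721213} \approx 6.1226$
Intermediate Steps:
$M{\left(W \right)} = -15 - \frac{1020}{W}$ ($M{\left(W \right)} = -15 + 3 \left(- \frac{340}{W}\right) = -15 - \frac{1020}{W}$)
$F{\left(n \right)} = - \frac{\left(3 + 2 n\right)^{2}}{6}$ ($F{\left(n \right)} = - \frac{\left(\left(n - -3\right) + n\right)^{2}}{6} = - \frac{\left(\left(n + 3\right) + n\right)^{2}}{6} = - \frac{\left(\left(3 + n\right) + n\right)^{2}}{6} = - \frac{\left(3 + 2 n\right)^{2}}{6}$)
$m{\left(s \right)} = 408 - 153 s$
$- \frac{116246}{\left(E{\left(F{\left(8 \right)} \right)} + m{\left(127 \right)}\right) + M{\left(118 \right)}} = - \frac{116246}{\left(- \frac{\left(-1\right) \left(3 + 2 \cdot 8\right)^{2}}{6} + \left(408 - 19431\right)\right) - \left(15 + \frac{1020}{118}\right)} = - \frac{116246}{\left(- \frac{\left(-1\right) \left(3 + 16\right)^{2}}{6} + \left(408 - 19431\right)\right) - \frac{1395}{59}} = - \frac{116246}{\left(- \frac{\left(-1\right) 19^{2}}{6} - 19023\right) - \frac{1395}{59}} = - \frac{116246}{\left(- \frac{\left(-1\right) 361}{6} - 19023\right) - \frac{1395}{59}} = - \frac{116246}{\left(\left(-1\right) \left(- \frac{361}{6}\right) - 19023\right) - \frac{1395}{59}} = - \frac{116246}{\left(\frac{361}{6} - 19023\right) - \frac{1395}{59}} = - \frac{116246}{- \frac{113777}{6} - \frac{1395}{59}} = - \frac{116246}{- \frac{6721213}{354}} = \left(-116246\right) \left(- \frac{354}{6721213}\right) = \frac{41151084}{6721213}$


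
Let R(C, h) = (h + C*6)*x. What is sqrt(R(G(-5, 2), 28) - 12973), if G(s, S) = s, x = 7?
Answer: 3*I*sqrt(1443) ≈ 113.96*I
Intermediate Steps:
R(C, h) = 7*h + 42*C (R(C, h) = (h + C*6)*7 = (h + 6*C)*7 = 7*h + 42*C)
sqrt(R(G(-5, 2), 28) - 12973) = sqrt((7*28 + 42*(-5)) - 12973) = sqrt((196 - 210) - 12973) = sqrt(-14 - 12973) = sqrt(-12987) = 3*I*sqrt(1443)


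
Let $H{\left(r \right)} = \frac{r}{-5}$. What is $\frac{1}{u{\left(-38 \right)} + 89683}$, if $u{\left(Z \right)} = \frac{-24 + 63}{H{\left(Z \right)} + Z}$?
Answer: $\frac{152}{13631621} \approx 1.1151 \cdot 10^{-5}$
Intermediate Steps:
$H{\left(r \right)} = - \frac{r}{5}$ ($H{\left(r \right)} = r \left(- \frac{1}{5}\right) = - \frac{r}{5}$)
$u{\left(Z \right)} = \frac{195}{4 Z}$ ($u{\left(Z \right)} = \frac{-24 + 63}{- \frac{Z}{5} + Z} = \frac{39}{\frac{4}{5} Z} = 39 \frac{5}{4 Z} = \frac{195}{4 Z}$)
$\frac{1}{u{\left(-38 \right)} + 89683} = \frac{1}{\frac{195}{4 \left(-38\right)} + 89683} = \frac{1}{\frac{195}{4} \left(- \frac{1}{38}\right) + 89683} = \frac{1}{- \frac{195}{152} + 89683} = \frac{1}{\frac{13631621}{152}} = \frac{152}{13631621}$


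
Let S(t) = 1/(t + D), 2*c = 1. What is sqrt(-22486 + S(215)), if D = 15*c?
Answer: 2*I*sqrt(1113197315)/445 ≈ 149.95*I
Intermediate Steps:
c = 1/2 (c = (1/2)*1 = 1/2 ≈ 0.50000)
D = 15/2 (D = 15*(1/2) = 15/2 ≈ 7.5000)
S(t) = 1/(15/2 + t) (S(t) = 1/(t + 15/2) = 1/(15/2 + t))
sqrt(-22486 + S(215)) = sqrt(-22486 + 2/(15 + 2*215)) = sqrt(-22486 + 2/(15 + 430)) = sqrt(-22486 + 2/445) = sqrt(-10006268/445) = 2*I*sqrt(1113197315)/445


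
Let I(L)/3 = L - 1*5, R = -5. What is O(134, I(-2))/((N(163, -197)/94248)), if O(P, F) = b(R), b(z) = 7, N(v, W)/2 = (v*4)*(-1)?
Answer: -82467/163 ≈ -505.93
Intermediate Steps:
N(v, W) = -8*v (N(v, W) = 2*((v*4)*(-1)) = 2*((4*v)*(-1)) = 2*(-4*v) = -8*v)
I(L) = -15 + 3*L (I(L) = 3*(L - 1*5) = 3*(L - 5) = 3*(-5 + L) = -15 + 3*L)
O(P, F) = 7
O(134, I(-2))/((N(163, -197)/94248)) = 7/((-8*163/94248)) = 7/((-1304*1/94248)) = 7/(-163/11781) = 7*(-11781/163) = -82467/163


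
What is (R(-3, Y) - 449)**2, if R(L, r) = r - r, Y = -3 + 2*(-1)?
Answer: 201601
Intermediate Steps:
Y = -5 (Y = -3 - 2 = -5)
R(L, r) = 0
(R(-3, Y) - 449)**2 = (0 - 449)**2 = (-449)**2 = 201601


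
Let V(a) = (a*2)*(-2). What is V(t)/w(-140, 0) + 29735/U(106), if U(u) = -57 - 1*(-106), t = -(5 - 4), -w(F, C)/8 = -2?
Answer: 118989/196 ≈ 607.09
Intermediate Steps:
w(F, C) = 16 (w(F, C) = -8*(-2) = 16)
t = -1 (t = -1*1 = -1)
U(u) = 49 (U(u) = -57 + 106 = 49)
V(a) = -4*a (V(a) = (2*a)*(-2) = -4*a)
V(t)/w(-140, 0) + 29735/U(106) = -4*(-1)/16 + 29735/49 = 4*(1/16) + 29735*(1/49) = ¼ + 29735/49 = 118989/196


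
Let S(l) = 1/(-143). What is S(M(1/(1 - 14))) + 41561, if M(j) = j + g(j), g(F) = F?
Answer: 5943222/143 ≈ 41561.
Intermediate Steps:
M(j) = 2*j (M(j) = j + j = 2*j)
S(l) = -1/143
S(M(1/(1 - 14))) + 41561 = -1/143 + 41561 = 5943222/143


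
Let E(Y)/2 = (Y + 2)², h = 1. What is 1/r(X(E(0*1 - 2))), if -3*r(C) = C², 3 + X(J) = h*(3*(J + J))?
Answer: -⅓ ≈ -0.33333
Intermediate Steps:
E(Y) = 2*(2 + Y)² (E(Y) = 2*(Y + 2)² = 2*(2 + Y)²)
X(J) = -3 + 6*J (X(J) = -3 + 1*(3*(J + J)) = -3 + 1*(3*(2*J)) = -3 + 1*(6*J) = -3 + 6*J)
r(C) = -C²/3
1/r(X(E(0*1 - 2))) = 1/(-(-3 + 6*(2*(2 + (0*1 - 2))²))²/3) = 1/(-(-3 + 6*(2*(2 + (0 - 2))²))²/3) = 1/(-(-3 + 6*(2*(2 - 2)²))²/3) = 1/(-(-3 + 6*(2*0²))²/3) = 1/(-(-3 + 6*(2*0))²/3) = 1/(-(-3 + 6*0)²/3) = 1/(-(-3 + 0)²/3) = 1/(-⅓*(-3)²) = 1/(-⅓*9) = 1/(-3) = -⅓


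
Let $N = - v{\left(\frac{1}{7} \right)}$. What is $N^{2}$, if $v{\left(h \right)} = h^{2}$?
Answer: $\frac{1}{2401} \approx 0.00041649$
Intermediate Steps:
$N = - \frac{1}{49}$ ($N = - \left(\frac{1}{7}\right)^{2} = - \frac{1}{49} \approx -0.020408$)
$N^{2} = \left(- \frac{1}{49}\right)^{2} = \frac{1}{2401}$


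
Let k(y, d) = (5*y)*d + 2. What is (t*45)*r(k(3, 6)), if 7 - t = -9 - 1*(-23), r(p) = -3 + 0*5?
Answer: 945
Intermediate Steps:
k(y, d) = 2 + 5*d*y (k(y, d) = 5*d*y + 2 = 2 + 5*d*y)
r(p) = -3 (r(p) = -3 + 0 = -3)
t = -7 (t = 7 - (-9 - 1*(-23)) = 7 - (-9 + 23) = 7 - 1*14 = 7 - 14 = -7)
(t*45)*r(k(3, 6)) = -7*45*(-3) = -315*(-3) = 945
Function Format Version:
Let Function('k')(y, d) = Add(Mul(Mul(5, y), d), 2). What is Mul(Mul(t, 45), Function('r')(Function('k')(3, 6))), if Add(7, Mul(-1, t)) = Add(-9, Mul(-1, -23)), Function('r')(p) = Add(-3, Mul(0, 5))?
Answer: 945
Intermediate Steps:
Function('k')(y, d) = Add(2, Mul(5, d, y)) (Function('k')(y, d) = Add(Mul(5, d, y), 2) = Add(2, Mul(5, d, y)))
Function('r')(p) = -3 (Function('r')(p) = Add(-3, 0) = -3)
t = -7 (t = Add(7, Mul(-1, Add(-9, Mul(-1, -23)))) = Add(7, Mul(-1, Add(-9, 23))) = Add(7, Mul(-1, 14)) = Add(7, -14) = -7)
Mul(Mul(t, 45), Function('r')(Function('k')(3, 6))) = Mul(Mul(-7, 45), -3) = Mul(-315, -3) = 945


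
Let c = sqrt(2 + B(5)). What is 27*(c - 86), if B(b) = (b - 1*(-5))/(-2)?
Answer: -2322 + 27*I*sqrt(3) ≈ -2322.0 + 46.765*I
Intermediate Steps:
B(b) = -5/2 - b/2 (B(b) = (b + 5)*(-1/2) = (5 + b)*(-1/2) = -5/2 - b/2)
c = I*sqrt(3) (c = sqrt(2 + (-5/2 - 1/2*5)) = sqrt(2 + (-5/2 - 5/2)) = sqrt(2 - 5) = sqrt(-3) = I*sqrt(3) ≈ 1.732*I)
27*(c - 86) = 27*(I*sqrt(3) - 86) = 27*(-86 + I*sqrt(3)) = -2322 + 27*I*sqrt(3)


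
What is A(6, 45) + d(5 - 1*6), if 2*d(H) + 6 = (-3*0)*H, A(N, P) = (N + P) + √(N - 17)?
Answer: 48 + I*√11 ≈ 48.0 + 3.3166*I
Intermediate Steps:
A(N, P) = N + P + √(-17 + N) (A(N, P) = (N + P) + √(-17 + N) = N + P + √(-17 + N))
d(H) = -3 (d(H) = -3 + ((-3*0)*H)/2 = -3 + (0*H)/2 = -3 + (½)*0 = -3 + 0 = -3)
A(6, 45) + d(5 - 1*6) = (6 + 45 + √(-17 + 6)) - 3 = (6 + 45 + √(-11)) - 3 = (6 + 45 + I*√11) - 3 = (51 + I*√11) - 3 = 48 + I*√11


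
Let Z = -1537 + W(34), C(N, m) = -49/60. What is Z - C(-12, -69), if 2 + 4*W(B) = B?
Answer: -91691/60 ≈ -1528.2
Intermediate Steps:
C(N, m) = -49/60 (C(N, m) = -49*1/60 = -49/60)
W(B) = -½ + B/4
Z = -1529 (Z = -1537 + (-½ + (¼)*34) = -1537 + (-½ + 17/2) = -1537 + 8 = -1529)
Z - C(-12, -69) = -1529 - 1*(-49/60) = -1529 + 49/60 = -91691/60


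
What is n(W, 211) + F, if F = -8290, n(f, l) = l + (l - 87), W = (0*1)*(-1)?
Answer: -7955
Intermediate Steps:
W = 0 (W = 0*(-1) = 0)
n(f, l) = -87 + 2*l (n(f, l) = l + (-87 + l) = -87 + 2*l)
n(W, 211) + F = (-87 + 2*211) - 8290 = (-87 + 422) - 8290 = 335 - 8290 = -7955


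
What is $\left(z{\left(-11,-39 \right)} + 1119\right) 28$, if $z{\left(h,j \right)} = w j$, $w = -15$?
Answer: $47712$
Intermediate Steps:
$z{\left(h,j \right)} = - 15 j$
$\left(z{\left(-11,-39 \right)} + 1119\right) 28 = \left(\left(-15\right) \left(-39\right) + 1119\right) 28 = \left(585 + 1119\right) 28 = 1704 \cdot 28 = 47712$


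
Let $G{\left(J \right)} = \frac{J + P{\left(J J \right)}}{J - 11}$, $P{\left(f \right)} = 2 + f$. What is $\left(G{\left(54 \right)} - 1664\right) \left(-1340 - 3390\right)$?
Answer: $7543800$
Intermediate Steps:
$G{\left(J \right)} = \frac{2 + J + J^{2}}{-11 + J}$ ($G{\left(J \right)} = \frac{J + \left(2 + J J\right)}{J - 11} = \frac{J + \left(2 + J^{2}\right)}{-11 + J} = \frac{2 + J + J^{2}}{-11 + J}$)
$\left(G{\left(54 \right)} - 1664\right) \left(-1340 - 3390\right) = \left(\frac{2 + 54 + 54^{2}}{-11 + 54} - 1664\right) \left(-1340 - 3390\right) = \left(\frac{2 + 54 + 2916}{43} - 1664\right) \left(-1340 - 3390\right) = \left(\frac{1}{43} \cdot 2972 - 1664\right) \left(-1340 - 3390\right) = \left(\frac{2972}{43} - 1664\right) \left(-4730\right) = \left(- \frac{68580}{43}\right) \left(-4730\right) = 7543800$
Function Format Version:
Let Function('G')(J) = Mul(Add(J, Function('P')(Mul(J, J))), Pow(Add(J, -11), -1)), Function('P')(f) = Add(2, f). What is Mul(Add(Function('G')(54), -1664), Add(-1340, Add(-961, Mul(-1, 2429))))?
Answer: 7543800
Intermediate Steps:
Function('G')(J) = Mul(Pow(Add(-11, J), -1), Add(2, J, Pow(J, 2))) (Function('G')(J) = Mul(Add(J, Add(2, Mul(J, J))), Pow(Add(J, -11), -1)) = Mul(Add(J, Add(2, Pow(J, 2))), Pow(Add(-11, J), -1)) = Mul(Add(2, J, Pow(J, 2)), Pow(Add(-11, J), -1)) = Mul(Pow(Add(-11, J), -1), Add(2, J, Pow(J, 2))))
Mul(Add(Function('G')(54), -1664), Add(-1340, Add(-961, Mul(-1, 2429)))) = Mul(Add(Mul(Pow(Add(-11, 54), -1), Add(2, 54, Pow(54, 2))), -1664), Add(-1340, Add(-961, Mul(-1, 2429)))) = Mul(Add(Mul(Pow(43, -1), Add(2, 54, 2916)), -1664), Add(-1340, Add(-961, -2429))) = Mul(Add(Mul(Rational(1, 43), 2972), -1664), Add(-1340, -3390)) = Mul(Add(Rational(2972, 43), -1664), -4730) = Mul(Rational(-68580, 43), -4730) = 7543800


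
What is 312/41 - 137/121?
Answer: 32135/4961 ≈ 6.4775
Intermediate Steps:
312/41 - 137/121 = 32135/4961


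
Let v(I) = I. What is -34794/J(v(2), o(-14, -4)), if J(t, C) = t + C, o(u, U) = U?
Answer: 17397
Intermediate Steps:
J(t, C) = C + t
-34794/J(v(2), o(-14, -4)) = -34794/(-4 + 2) = -34794/(-2) = -34794*(-½) = 17397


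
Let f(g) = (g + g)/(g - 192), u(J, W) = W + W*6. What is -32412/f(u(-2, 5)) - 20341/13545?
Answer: 140662859/1935 ≈ 72694.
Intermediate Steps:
u(J, W) = 7*W (u(J, W) = W + 6*W = 7*W)
f(g) = 2*g/(-192 + g) (f(g) = (2*g)/(-192 + g) = 2*g/(-192 + g))
-32412/f(u(-2, 5)) - 20341/13545 = -32412/(2*(7*5)/(-192 + 7*5)) - 20341/13545 = -32412/(2*35/(-192 + 35)) - 20341*1/13545 = -32412/(2*35/(-157)) - 20341/13545 = -32412/(2*35*(-1/157)) - 20341/13545 = -32412/(-70/157) - 20341/13545 = -32412*(-157/70) - 20341/13545 = 2544342/35 - 20341/13545 = 140662859/1935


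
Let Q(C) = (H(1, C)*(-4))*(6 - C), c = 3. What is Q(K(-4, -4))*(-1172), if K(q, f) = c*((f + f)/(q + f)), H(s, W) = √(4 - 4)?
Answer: 0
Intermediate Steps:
H(s, W) = 0 (H(s, W) = √0 = 0)
K(q, f) = 6*f/(f + q) (K(q, f) = 3*((f + f)/(q + f)) = 3*((2*f)/(f + q)) = 3*(2*f/(f + q)) = 6*f/(f + q))
Q(C) = 0 (Q(C) = (0*(-4))*(6 - C) = 0*(6 - C) = 0)
Q(K(-4, -4))*(-1172) = 0*(-1172) = 0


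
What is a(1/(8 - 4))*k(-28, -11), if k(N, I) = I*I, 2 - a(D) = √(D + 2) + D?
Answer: 121/4 ≈ 30.250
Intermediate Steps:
a(D) = 2 - D - √(2 + D) (a(D) = 2 - (√(D + 2) + D) = 2 - (√(2 + D) + D) = 2 - (D + √(2 + D)) = 2 + (-D - √(2 + D)) = 2 - D - √(2 + D))
k(N, I) = I²
a(1/(8 - 4))*k(-28, -11) = (2 - 1/(8 - 4) - √(2 + 1/(8 - 4)))*(-11)² = (2 - 1/4 - √(2 + 1/4))*121 = (2 - 1*¼ - √(2 + ¼))*121 = (2 - ¼ - √(9/4))*121 = (2 - ¼ - 1*3/2)*121 = (2 - ¼ - 3/2)*121 = (¼)*121 = 121/4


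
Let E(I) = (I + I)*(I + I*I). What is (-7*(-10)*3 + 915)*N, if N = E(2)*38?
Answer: 1026000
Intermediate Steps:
E(I) = 2*I*(I + I**2) (E(I) = (2*I)*(I + I**2) = 2*I*(I + I**2))
N = 912 (N = (2*2**2*(1 + 2))*38 = (2*4*3)*38 = 24*38 = 912)
(-7*(-10)*3 + 915)*N = (-7*(-10)*3 + 915)*912 = (70*3 + 915)*912 = (210 + 915)*912 = 1125*912 = 1026000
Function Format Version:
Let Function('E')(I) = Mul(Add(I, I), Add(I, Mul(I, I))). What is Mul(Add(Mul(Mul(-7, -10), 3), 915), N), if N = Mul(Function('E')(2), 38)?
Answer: 1026000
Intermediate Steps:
Function('E')(I) = Mul(2, I, Add(I, Pow(I, 2))) (Function('E')(I) = Mul(Mul(2, I), Add(I, Pow(I, 2))) = Mul(2, I, Add(I, Pow(I, 2))))
N = 912 (N = Mul(Mul(2, Pow(2, 2), Add(1, 2)), 38) = Mul(Mul(2, 4, 3), 38) = Mul(24, 38) = 912)
Mul(Add(Mul(Mul(-7, -10), 3), 915), N) = Mul(Add(Mul(Mul(-7, -10), 3), 915), 912) = Mul(Add(Mul(70, 3), 915), 912) = Mul(Add(210, 915), 912) = Mul(1125, 912) = 1026000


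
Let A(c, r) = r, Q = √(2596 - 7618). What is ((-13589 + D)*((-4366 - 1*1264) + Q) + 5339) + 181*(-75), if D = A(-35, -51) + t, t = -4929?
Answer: 104535234 - 167121*I*√62 ≈ 1.0454e+8 - 1.3159e+6*I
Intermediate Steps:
Q = 9*I*√62 (Q = √(-5022) = 9*I*√62 ≈ 70.866*I)
D = -4980 (D = -51 - 4929 = -4980)
((-13589 + D)*((-4366 - 1*1264) + Q) + 5339) + 181*(-75) = ((-13589 - 4980)*((-4366 - 1*1264) + 9*I*√62) + 5339) + 181*(-75) = (-18569*((-4366 - 1264) + 9*I*√62) + 5339) - 13575 = (-18569*(-5630 + 9*I*√62) + 5339) - 13575 = ((104543470 - 167121*I*√62) + 5339) - 13575 = (104548809 - 167121*I*√62) - 13575 = 104535234 - 167121*I*√62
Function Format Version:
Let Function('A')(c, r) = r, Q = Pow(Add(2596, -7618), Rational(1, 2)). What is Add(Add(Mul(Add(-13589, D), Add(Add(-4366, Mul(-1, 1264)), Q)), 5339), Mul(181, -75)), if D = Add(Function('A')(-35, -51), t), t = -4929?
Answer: Add(104535234, Mul(-167121, I, Pow(62, Rational(1, 2)))) ≈ Add(1.0454e+8, Mul(-1.3159e+6, I))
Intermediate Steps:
Q = Mul(9, I, Pow(62, Rational(1, 2))) (Q = Pow(-5022, Rational(1, 2)) = Mul(9, I, Pow(62, Rational(1, 2))) ≈ Mul(70.866, I))
D = -4980 (D = Add(-51, -4929) = -4980)
Add(Add(Mul(Add(-13589, D), Add(Add(-4366, Mul(-1, 1264)), Q)), 5339), Mul(181, -75)) = Add(Add(Mul(Add(-13589, -4980), Add(Add(-4366, Mul(-1, 1264)), Mul(9, I, Pow(62, Rational(1, 2))))), 5339), Mul(181, -75)) = Add(Add(Mul(-18569, Add(Add(-4366, -1264), Mul(9, I, Pow(62, Rational(1, 2))))), 5339), -13575) = Add(Add(Mul(-18569, Add(-5630, Mul(9, I, Pow(62, Rational(1, 2))))), 5339), -13575) = Add(Add(Add(104543470, Mul(-167121, I, Pow(62, Rational(1, 2)))), 5339), -13575) = Add(Add(104548809, Mul(-167121, I, Pow(62, Rational(1, 2)))), -13575) = Add(104535234, Mul(-167121, I, Pow(62, Rational(1, 2))))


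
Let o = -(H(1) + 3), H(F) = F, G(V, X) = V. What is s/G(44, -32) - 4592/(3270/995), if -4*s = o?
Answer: -20103449/14388 ≈ -1397.2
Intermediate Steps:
o = -4 (o = -(1 + 3) = -1*4 = -4)
s = 1 (s = -1/4*(-4) = 1)
s/G(44, -32) - 4592/(3270/995) = 1/44 - 4592/(3270/995) = 1*(1/44) - 4592/(3270*(1/995)) = 1/44 - 4592/654/199 = 1/44 - 4592*199/654 = 1/44 - 456904/327 = -20103449/14388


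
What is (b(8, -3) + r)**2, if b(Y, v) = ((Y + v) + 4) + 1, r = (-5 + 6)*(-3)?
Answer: 49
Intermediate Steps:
r = -3 (r = 1*(-3) = -3)
b(Y, v) = 5 + Y + v (b(Y, v) = (4 + Y + v) + 1 = 5 + Y + v)
(b(8, -3) + r)**2 = ((5 + 8 - 3) - 3)**2 = (10 - 3)**2 = 7**2 = 49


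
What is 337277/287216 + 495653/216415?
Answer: 215351274003/62157850640 ≈ 3.4646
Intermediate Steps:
337277/287216 + 495653/216415 = 215351274003/62157850640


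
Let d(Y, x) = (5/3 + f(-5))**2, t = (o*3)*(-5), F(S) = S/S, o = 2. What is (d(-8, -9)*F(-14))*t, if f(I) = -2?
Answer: -10/3 ≈ -3.3333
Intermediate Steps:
F(S) = 1
t = -30 (t = (2*3)*(-5) = 6*(-5) = -30)
d(Y, x) = 1/9 (d(Y, x) = (5/3 - 2)**2 = (-1/3)**2 = 1/9)
(d(-8, -9)*F(-14))*t = ((1/9)*1)*(-30) = (1/9)*(-30) = -10/3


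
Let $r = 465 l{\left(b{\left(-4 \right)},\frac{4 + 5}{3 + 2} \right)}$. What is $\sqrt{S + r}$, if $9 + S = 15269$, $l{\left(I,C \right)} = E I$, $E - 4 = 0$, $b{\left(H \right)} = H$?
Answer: $2 \sqrt{1955} \approx 88.431$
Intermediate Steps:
$E = 4$ ($E = 4 + 0 = 4$)
$l{\left(I,C \right)} = 4 I$
$S = 15260$ ($S = -9 + 15269 = 15260$)
$r = -7440$ ($r = 465 \cdot 4 \left(-4\right) = 465 \left(-16\right) = -7440$)
$\sqrt{S + r} = \sqrt{15260 - 7440} = \sqrt{7820} = 2 \sqrt{1955}$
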